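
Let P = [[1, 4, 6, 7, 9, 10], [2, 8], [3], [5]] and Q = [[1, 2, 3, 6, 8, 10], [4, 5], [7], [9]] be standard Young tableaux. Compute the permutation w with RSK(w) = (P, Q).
3 5 8 4 6 7 2 9 1 10

Reverse the RSK construction: for i from n down to 1, find the cell of Q containing i, remove the entry at that cell from P, and reverse-bump it up through P; the value ejected from row 1 is w(i).

Step i=10: Q has 10 at row 1, column 6; remove that cell from P, ejecting 10. So w(10) = 10. P is now [[1, 4, 6, 7, 9], [2, 8], [3], [5]].
Step i=9: Q has 9 at row 4, column 1; remove 5 from row 4 of P and reverse-bump: 5 enters row 3 and ejects 3; 3 enters row 2 and ejects 2; 2 enters row 1 and ejects 1. So w(9) = 1. P is now [[2, 4, 6, 7, 9], [3, 8], [5]].
Step i=8: Q has 8 at row 1, column 5; remove that cell from P, ejecting 9. So w(8) = 9. P is now [[2, 4, 6, 7], [3, 8], [5]].
Step i=7: Q has 7 at row 3, column 1; remove 5 from row 3 of P and reverse-bump: 5 enters row 2 and ejects 3; 3 enters row 1 and ejects 2. So w(7) = 2. P is now [[3, 4, 6, 7], [5, 8]].
Step i=6: Q has 6 at row 1, column 4; remove that cell from P, ejecting 7. So w(6) = 7. P is now [[3, 4, 6], [5, 8]].
Step i=5: Q has 5 at row 2, column 2; remove 8 from row 2 of P and reverse-bump: 8 enters row 1 and ejects 6. So w(5) = 6. P is now [[3, 4, 8], [5]].
Step i=4: Q has 4 at row 2, column 1; remove 5 from row 2 of P and reverse-bump: 5 enters row 1 and ejects 4. So w(4) = 4. P is now [[3, 5, 8]].
Step i=3: Q has 3 at row 1, column 3; remove that cell from P, ejecting 8. So w(3) = 8. P is now [[3, 5]].
Step i=2: Q has 2 at row 1, column 2; remove that cell from P, ejecting 5. So w(2) = 5. P is now [[3]].
Step i=1: Q has 1 at row 1, column 1; remove that cell from P, ejecting 3. So w(1) = 3. P is now [].

So w = 3 5 8 4 6 7 2 9 1 10.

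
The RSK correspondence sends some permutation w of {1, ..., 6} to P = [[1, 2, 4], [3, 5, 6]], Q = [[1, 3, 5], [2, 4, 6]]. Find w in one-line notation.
Reverse the RSK construction: for i from n down to 1, find the cell of Q containing i, remove the entry at that cell from P, and reverse-bump it up through P; the value ejected from row 1 is w(i).

Step i=6: Q has 6 at row 2, column 3; remove 6 from row 2 of P and reverse-bump: 6 enters row 1 and ejects 4. So w(6) = 4. P is now [[1, 2, 6], [3, 5]].
Step i=5: Q has 5 at row 1, column 3; remove that cell from P, ejecting 6. So w(5) = 6. P is now [[1, 2], [3, 5]].
Step i=4: Q has 4 at row 2, column 2; remove 5 from row 2 of P and reverse-bump: 5 enters row 1 and ejects 2. So w(4) = 2. P is now [[1, 5], [3]].
Step i=3: Q has 3 at row 1, column 2; remove that cell from P, ejecting 5. So w(3) = 5. P is now [[1], [3]].
Step i=2: Q has 2 at row 2, column 1; remove 3 from row 2 of P and reverse-bump: 3 enters row 1 and ejects 1. So w(2) = 1. P is now [[3]].
Step i=1: Q has 1 at row 1, column 1; remove that cell from P, ejecting 3. So w(1) = 3. P is now [].

So w = 3 1 5 2 6 4.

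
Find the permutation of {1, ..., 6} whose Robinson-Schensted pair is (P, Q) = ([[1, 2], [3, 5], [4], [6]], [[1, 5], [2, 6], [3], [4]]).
6 4 3 1 5 2

Reverse RSK: for i = n, n-1, ..., 1, locate i in Q, remove the corresponding corner cell from P, and reverse-bump its entry up through P; the value ejected from row 1 is w(i).

So w = 6 4 3 1 5 2.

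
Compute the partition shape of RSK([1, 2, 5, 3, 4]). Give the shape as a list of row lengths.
[4, 1]

Row-insert each entry into an empty tableau.

After inserting 1: P = [[1]].
After inserting 2: P = [[1, 2]].
After inserting 5: P = [[1, 2, 5]].
After inserting 3: P = [[1, 2, 3], [5]].
After inserting 4: P = [[1, 2, 3, 4], [5]].

The final insertion tableau P = [[1, 2, 3, 4], [5]] has shape [4, 1].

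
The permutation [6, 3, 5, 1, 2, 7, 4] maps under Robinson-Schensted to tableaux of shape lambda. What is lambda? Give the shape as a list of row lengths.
[3, 3, 1]

RSK row insertion gives P = [[1, 2, 4], [3, 5, 7], [6]], which has shape [3, 3, 1].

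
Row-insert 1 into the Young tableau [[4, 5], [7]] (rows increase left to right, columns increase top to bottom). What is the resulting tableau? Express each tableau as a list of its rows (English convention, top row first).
In row 1, 1 replaces 4 (the leftmost entry greater than 1); 4 is bumped to row 2. In row 2, 4 replaces 7 (the leftmost entry greater than 4); 7 is bumped to row 3. 7 starts a new row 3. The new tableau is [[1, 5], [4], [7]].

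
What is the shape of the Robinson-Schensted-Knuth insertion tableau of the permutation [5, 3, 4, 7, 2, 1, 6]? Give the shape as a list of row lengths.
[3, 2, 1, 1]

Row-insert each entry into an empty tableau.

After inserting 5: P = [[5]].
After inserting 3: P = [[3], [5]].
After inserting 4: P = [[3, 4], [5]].
After inserting 7: P = [[3, 4, 7], [5]].
After inserting 2: P = [[2, 4, 7], [3], [5]].
After inserting 1: P = [[1, 4, 7], [2], [3], [5]].
After inserting 6: P = [[1, 4, 6], [2, 7], [3], [5]].

The final insertion tableau P = [[1, 4, 6], [2, 7], [3], [5]] has shape [3, 2, 1, 1].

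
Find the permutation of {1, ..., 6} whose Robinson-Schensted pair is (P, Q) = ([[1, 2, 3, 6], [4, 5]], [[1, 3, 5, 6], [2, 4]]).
4 1 5 2 3 6

Reverse the RSK construction: for i from n down to 1, find the cell of Q containing i, remove the entry at that cell from P, and reverse-bump it up through P; the value ejected from row 1 is w(i).

Step i=6: Q has 6 at row 1, column 4; remove that cell from P, ejecting 6. So w(6) = 6. P is now [[1, 2, 3], [4, 5]].
Step i=5: Q has 5 at row 1, column 3; remove that cell from P, ejecting 3. So w(5) = 3. P is now [[1, 2], [4, 5]].
Step i=4: Q has 4 at row 2, column 2; remove 5 from row 2 of P and reverse-bump: 5 enters row 1 and ejects 2. So w(4) = 2. P is now [[1, 5], [4]].
Step i=3: Q has 3 at row 1, column 2; remove that cell from P, ejecting 5. So w(3) = 5. P is now [[1], [4]].
Step i=2: Q has 2 at row 2, column 1; remove 4 from row 2 of P and reverse-bump: 4 enters row 1 and ejects 1. So w(2) = 1. P is now [[4]].
Step i=1: Q has 1 at row 1, column 1; remove that cell from P, ejecting 4. So w(1) = 4. P is now [].

So w = 4 1 5 2 3 6.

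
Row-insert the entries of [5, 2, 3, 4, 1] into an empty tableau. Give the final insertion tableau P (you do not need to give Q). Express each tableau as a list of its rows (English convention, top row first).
Insert 5: appended to row 1. P = [[5]].
Insert 2: 2 bumps 5 from row 1; 5 starts row 2. P = [[2], [5]].
Insert 3: appended to row 1. P = [[2, 3], [5]].
Insert 4: appended to row 1. P = [[2, 3, 4], [5]].
Insert 1: 1 bumps 2 from row 1; 2 bumps 5 from row 2; 5 starts row 3. P = [[1, 3, 4], [2], [5]].

So P = [[1, 3, 4], [2], [5]].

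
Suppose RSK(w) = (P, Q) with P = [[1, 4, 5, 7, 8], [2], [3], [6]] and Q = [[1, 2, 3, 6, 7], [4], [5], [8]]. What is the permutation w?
Reverse the RSK construction: for i from n down to 1, find the cell of Q containing i, remove the entry at that cell from P, and reverse-bump it up through P; the value ejected from row 1 is w(i).

Step i=8: Q has 8 at row 4, column 1; remove 6 from row 4 of P and reverse-bump: 6 enters row 3 and ejects 3; 3 enters row 2 and ejects 2; 2 enters row 1 and ejects 1. So w(8) = 1. P is now [[2, 4, 5, 7, 8], [3], [6]].
Step i=7: Q has 7 at row 1, column 5; remove that cell from P, ejecting 8. So w(7) = 8. P is now [[2, 4, 5, 7], [3], [6]].
Step i=6: Q has 6 at row 1, column 4; remove that cell from P, ejecting 7. So w(6) = 7. P is now [[2, 4, 5], [3], [6]].
Step i=5: Q has 5 at row 3, column 1; remove 6 from row 3 of P and reverse-bump: 6 enters row 2 and ejects 3; 3 enters row 1 and ejects 2. So w(5) = 2. P is now [[3, 4, 5], [6]].
Step i=4: Q has 4 at row 2, column 1; remove 6 from row 2 of P and reverse-bump: 6 enters row 1 and ejects 5. So w(4) = 5. P is now [[3, 4, 6]].
Step i=3: Q has 3 at row 1, column 3; remove that cell from P, ejecting 6. So w(3) = 6. P is now [[3, 4]].
Step i=2: Q has 2 at row 1, column 2; remove that cell from P, ejecting 4. So w(2) = 4. P is now [[3]].
Step i=1: Q has 1 at row 1, column 1; remove that cell from P, ejecting 3. So w(1) = 3. P is now [].

So w = 3 4 6 5 2 7 8 1.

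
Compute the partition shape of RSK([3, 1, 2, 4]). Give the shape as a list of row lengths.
[3, 1]

Row-insert each entry into an empty tableau.

After inserting 3: P = [[3]].
After inserting 1: P = [[1], [3]].
After inserting 2: P = [[1, 2], [3]].
After inserting 4: P = [[1, 2, 4], [3]].

The final insertion tableau P = [[1, 2, 4], [3]] has shape [3, 1].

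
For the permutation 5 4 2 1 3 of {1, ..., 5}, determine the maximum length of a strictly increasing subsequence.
2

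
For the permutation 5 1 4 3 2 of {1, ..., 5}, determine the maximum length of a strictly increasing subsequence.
2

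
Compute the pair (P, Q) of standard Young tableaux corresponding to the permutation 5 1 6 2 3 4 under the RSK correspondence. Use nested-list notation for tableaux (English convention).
Insert each entry of the permutation into P by Schensted row insertion, recording in Q the position of each new cell.

Insert 5: appended to row 1. P = [[5]], Q = [[1]].
Insert 1: 1 bumps 5 from row 1; 5 starts row 2. P = [[1], [5]], Q = [[1], [2]].
Insert 6: appended to row 1. P = [[1, 6], [5]], Q = [[1, 3], [2]].
Insert 2: 2 bumps 6 from row 1; 6 appends to row 2. P = [[1, 2], [5, 6]], Q = [[1, 3], [2, 4]].
Insert 3: appended to row 1. P = [[1, 2, 3], [5, 6]], Q = [[1, 3, 5], [2, 4]].
Insert 4: appended to row 1. P = [[1, 2, 3, 4], [5, 6]], Q = [[1, 3, 5, 6], [2, 4]].

So P = [[1, 2, 3, 4], [5, 6]], Q = [[1, 3, 5, 6], [2, 4]].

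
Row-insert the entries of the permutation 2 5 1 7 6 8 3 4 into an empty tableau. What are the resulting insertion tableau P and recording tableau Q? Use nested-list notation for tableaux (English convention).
Insert each entry of the permutation into P by Schensted row insertion, recording in Q the position of each new cell.

Insert 2: appended to row 1. P = [[2]].
Insert 5: appended to row 1. P = [[2, 5]].
Insert 1: 1 bumps 2 from row 1; 2 starts row 2. P = [[1, 5], [2]].
Insert 7: appended to row 1. P = [[1, 5, 7], [2]].
Insert 6: 6 bumps 7 from row 1; 7 appends to row 2. P = [[1, 5, 6], [2, 7]].
Insert 8: appended to row 1. P = [[1, 5, 6, 8], [2, 7]].
Insert 3: 3 bumps 5 from row 1; 5 bumps 7 from row 2; 7 starts row 3. P = [[1, 3, 6, 8], [2, 5], [7]].
Insert 4: 4 bumps 6 from row 1; 6 appends to row 2. P = [[1, 3, 4, 8], [2, 5, 6], [7]].

So P = [[1, 3, 4, 8], [2, 5, 6], [7]], Q = [[1, 2, 4, 6], [3, 5, 8], [7]].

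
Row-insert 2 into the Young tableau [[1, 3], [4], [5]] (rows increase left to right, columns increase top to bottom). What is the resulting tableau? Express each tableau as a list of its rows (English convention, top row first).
In row 1, 2 replaces 3 (the leftmost entry greater than 2); 3 is bumped to row 2. In row 2, 3 replaces 4 (the leftmost entry greater than 3); 4 is bumped to row 3. In row 3, 4 replaces 5 (the leftmost entry greater than 4); 5 is bumped to row 4. 5 starts a new row 4. The new tableau is [[1, 2], [3], [4], [5]].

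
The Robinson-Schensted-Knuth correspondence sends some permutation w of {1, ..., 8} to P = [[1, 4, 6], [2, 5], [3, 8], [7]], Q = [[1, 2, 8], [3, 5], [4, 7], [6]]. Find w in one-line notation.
7 8 3 2 5 1 4 6

Reverse the RSK construction: for i from n down to 1, find the cell of Q containing i, remove the entry at that cell from P, and reverse-bump it up through P; the value ejected from row 1 is w(i).

Step i=8: Q has 8 at row 1, column 3; remove that cell from P, ejecting 6. So w(8) = 6. P is now [[1, 4], [2, 5], [3, 8], [7]].
Step i=7: Q has 7 at row 3, column 2; remove 8 from row 3 of P and reverse-bump: 8 enters row 2 and ejects 5; 5 enters row 1 and ejects 4. So w(7) = 4. P is now [[1, 5], [2, 8], [3], [7]].
Step i=6: Q has 6 at row 4, column 1; remove 7 from row 4 of P and reverse-bump: 7 enters row 3 and ejects 3; 3 enters row 2 and ejects 2; 2 enters row 1 and ejects 1. So w(6) = 1. P is now [[2, 5], [3, 8], [7]].
Step i=5: Q has 5 at row 2, column 2; remove 8 from row 2 of P and reverse-bump: 8 enters row 1 and ejects 5. So w(5) = 5. P is now [[2, 8], [3], [7]].
Step i=4: Q has 4 at row 3, column 1; remove 7 from row 3 of P and reverse-bump: 7 enters row 2 and ejects 3; 3 enters row 1 and ejects 2. So w(4) = 2. P is now [[3, 8], [7]].
Step i=3: Q has 3 at row 2, column 1; remove 7 from row 2 of P and reverse-bump: 7 enters row 1 and ejects 3. So w(3) = 3. P is now [[7, 8]].
Step i=2: Q has 2 at row 1, column 2; remove that cell from P, ejecting 8. So w(2) = 8. P is now [[7]].
Step i=1: Q has 1 at row 1, column 1; remove that cell from P, ejecting 7. So w(1) = 7. P is now [].

So w = 7 8 3 2 5 1 4 6.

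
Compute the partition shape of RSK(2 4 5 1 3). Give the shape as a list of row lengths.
Row-insert each entry into an empty tableau.

After inserting 2: P = [[2]].
After inserting 4: P = [[2, 4]].
After inserting 5: P = [[2, 4, 5]].
After inserting 1: P = [[1, 4, 5], [2]].
After inserting 3: P = [[1, 3, 5], [2, 4]].

The final insertion tableau P = [[1, 3, 5], [2, 4]] has shape [3, 2].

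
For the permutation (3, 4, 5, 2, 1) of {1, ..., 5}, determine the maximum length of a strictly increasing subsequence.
3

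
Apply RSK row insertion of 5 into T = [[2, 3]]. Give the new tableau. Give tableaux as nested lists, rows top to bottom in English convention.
[[2, 3, 5]]

5 is larger than every entry of row 1, so it is appended to row 1. The new tableau is [[2, 3, 5]].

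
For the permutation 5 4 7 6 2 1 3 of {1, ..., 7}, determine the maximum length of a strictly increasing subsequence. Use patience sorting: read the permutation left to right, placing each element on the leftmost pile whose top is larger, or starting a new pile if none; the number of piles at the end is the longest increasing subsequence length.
2

5: new pile. tops = [5]
4: onto pile 1 (replacing 5). tops = [4]
7: new pile. tops = [4, 7]
6: onto pile 2 (replacing 7). tops = [4, 6]
2: onto pile 1 (replacing 4). tops = [2, 6]
1: onto pile 1 (replacing 2). tops = [1, 6]
3: onto pile 2 (replacing 6). tops = [1, 3]

2 piles, so the longest increasing subsequence has length 2.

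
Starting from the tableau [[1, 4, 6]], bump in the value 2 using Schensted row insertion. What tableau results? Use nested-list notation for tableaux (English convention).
[[1, 2, 6], [4]]

In row 1, 2 replaces 4 (the leftmost entry greater than 2); 4 is bumped to row 2. 4 starts a new row 2. The new tableau is [[1, 2, 6], [4]].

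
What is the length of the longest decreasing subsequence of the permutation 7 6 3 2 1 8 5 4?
5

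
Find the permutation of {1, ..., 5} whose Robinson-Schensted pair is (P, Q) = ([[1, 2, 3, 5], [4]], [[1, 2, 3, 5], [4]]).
1 2 4 3 5

Reverse RSK: for i = n, n-1, ..., 1, locate i in Q, remove the corresponding corner cell from P, and reverse-bump its entry up through P; the value ejected from row 1 is w(i).

So w = 1 2 4 3 5.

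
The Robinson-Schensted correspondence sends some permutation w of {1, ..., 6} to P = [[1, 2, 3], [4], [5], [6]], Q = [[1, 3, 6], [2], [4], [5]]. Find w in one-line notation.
Reverse RSK: for i = n, n-1, ..., 1, locate i in Q, remove the corresponding corner cell from P, and reverse-bump its entry up through P; the value ejected from row 1 is w(i).

So w = 6 1 5 4 2 3.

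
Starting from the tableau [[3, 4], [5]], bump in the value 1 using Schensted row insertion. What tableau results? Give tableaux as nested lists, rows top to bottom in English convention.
[[1, 4], [3], [5]]

In row 1, 1 replaces 3 (the leftmost entry greater than 1); 3 is bumped to row 2. In row 2, 3 replaces 5 (the leftmost entry greater than 3); 5 is bumped to row 3. 5 starts a new row 3. The new tableau is [[1, 4], [3], [5]].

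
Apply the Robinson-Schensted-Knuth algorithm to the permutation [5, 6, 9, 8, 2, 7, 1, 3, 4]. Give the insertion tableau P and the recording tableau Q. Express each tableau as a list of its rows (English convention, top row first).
P = [[1, 3, 4], [2, 6, 7], [5, 8], [9]], Q = [[1, 2, 3], [4, 6, 9], [5, 8], [7]]

Insert each entry of the permutation into P by Schensted row insertion, recording in Q the position of each new cell.

Insert 5: appended to row 1. P = [[5]].
Insert 6: appended to row 1. P = [[5, 6]].
Insert 9: appended to row 1. P = [[5, 6, 9]].
Insert 8: 8 bumps 9 from row 1; 9 starts row 2. P = [[5, 6, 8], [9]].
Insert 2: 2 bumps 5 from row 1; 5 bumps 9 from row 2; 9 starts row 3. P = [[2, 6, 8], [5], [9]].
Insert 7: 7 bumps 8 from row 1; 8 appends to row 2. P = [[2, 6, 7], [5, 8], [9]].
Insert 1: 1 bumps 2 from row 1; 2 bumps 5 from row 2; 5 bumps 9 from row 3; 9 starts row 4. P = [[1, 6, 7], [2, 8], [5], [9]].
Insert 3: 3 bumps 6 from row 1; 6 bumps 8 from row 2; 8 appends to row 3. P = [[1, 3, 7], [2, 6], [5, 8], [9]].
Insert 4: 4 bumps 7 from row 1; 7 appends to row 2. P = [[1, 3, 4], [2, 6, 7], [5, 8], [9]].

So P = [[1, 3, 4], [2, 6, 7], [5, 8], [9]], Q = [[1, 2, 3], [4, 6, 9], [5, 8], [7]].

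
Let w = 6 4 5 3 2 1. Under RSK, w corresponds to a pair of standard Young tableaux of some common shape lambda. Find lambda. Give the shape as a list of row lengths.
Row-insert each entry into an empty tableau.

After inserting 6: P = [[6]].
After inserting 4: P = [[4], [6]].
After inserting 5: P = [[4, 5], [6]].
After inserting 3: P = [[3, 5], [4], [6]].
After inserting 2: P = [[2, 5], [3], [4], [6]].
After inserting 1: P = [[1, 5], [2], [3], [4], [6]].

The final insertion tableau P = [[1, 5], [2], [3], [4], [6]] has shape [2, 1, 1, 1, 1].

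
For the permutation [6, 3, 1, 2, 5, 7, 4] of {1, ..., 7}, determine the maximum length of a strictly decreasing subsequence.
3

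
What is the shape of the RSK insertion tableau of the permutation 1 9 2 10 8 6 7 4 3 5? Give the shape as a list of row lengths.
[4, 2, 2, 1, 1]

Row-insert each entry into an empty tableau.

After inserting 1: P = [[1]].
After inserting 9: P = [[1, 9]].
After inserting 2: P = [[1, 2], [9]].
After inserting 10: P = [[1, 2, 10], [9]].
After inserting 8: P = [[1, 2, 8], [9, 10]].
After inserting 6: P = [[1, 2, 6], [8, 10], [9]].
After inserting 7: P = [[1, 2, 6, 7], [8, 10], [9]].
After inserting 4: P = [[1, 2, 4, 7], [6, 10], [8], [9]].
After inserting 3: P = [[1, 2, 3, 7], [4, 10], [6], [8], [9]].
After inserting 5: P = [[1, 2, 3, 5], [4, 7], [6, 10], [8], [9]].

The final insertion tableau P = [[1, 2, 3, 5], [4, 7], [6, 10], [8], [9]] has shape [4, 2, 2, 1, 1].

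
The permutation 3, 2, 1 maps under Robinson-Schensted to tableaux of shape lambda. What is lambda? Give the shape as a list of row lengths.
[1, 1, 1]

Row-insert each entry into an empty tableau.

After inserting 3: P = [[3]].
After inserting 2: P = [[2], [3]].
After inserting 1: P = [[1], [2], [3]].

The final insertion tableau P = [[1], [2], [3]] has shape [1, 1, 1].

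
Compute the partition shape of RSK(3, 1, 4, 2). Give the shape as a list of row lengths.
Row-insert each entry into an empty tableau.

After inserting 3: P = [[3]].
After inserting 1: P = [[1], [3]].
After inserting 4: P = [[1, 4], [3]].
After inserting 2: P = [[1, 2], [3, 4]].

The final insertion tableau P = [[1, 2], [3, 4]] has shape [2, 2].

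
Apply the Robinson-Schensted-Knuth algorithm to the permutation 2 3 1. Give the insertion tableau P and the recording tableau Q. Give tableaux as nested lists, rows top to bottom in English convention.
Insert each entry of the permutation into P by Schensted row insertion, recording in Q the position of each new cell.

Insert 2: appended to row 1. P = [[2]].
Insert 3: appended to row 1. P = [[2, 3]].
Insert 1: 1 bumps 2 from row 1; 2 starts row 2. P = [[1, 3], [2]].

So P = [[1, 3], [2]], Q = [[1, 2], [3]].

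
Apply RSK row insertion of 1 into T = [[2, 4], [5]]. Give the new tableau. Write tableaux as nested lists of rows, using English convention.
[[1, 4], [2], [5]]

In row 1, 1 replaces 2 (the leftmost entry greater than 1); 2 is bumped to row 2. In row 2, 2 replaces 5 (the leftmost entry greater than 2); 5 is bumped to row 3. 5 starts a new row 3. The new tableau is [[1, 4], [2], [5]].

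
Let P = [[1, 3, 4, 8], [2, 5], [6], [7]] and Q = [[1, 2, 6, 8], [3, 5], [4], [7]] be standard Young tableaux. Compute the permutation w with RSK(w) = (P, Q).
2 7 6 1 3 5 4 8

Reverse the RSK construction: for i from n down to 1, find the cell of Q containing i, remove the entry at that cell from P, and reverse-bump it up through P; the value ejected from row 1 is w(i).

Step i=8: Q has 8 at row 1, column 4; remove that cell from P, ejecting 8. So w(8) = 8. P is now [[1, 3, 4], [2, 5], [6], [7]].
Step i=7: Q has 7 at row 4, column 1; remove 7 from row 4 of P and reverse-bump: 7 enters row 3 and ejects 6; 6 enters row 2 and ejects 5; 5 enters row 1 and ejects 4. So w(7) = 4. P is now [[1, 3, 5], [2, 6], [7]].
Step i=6: Q has 6 at row 1, column 3; remove that cell from P, ejecting 5. So w(6) = 5. P is now [[1, 3], [2, 6], [7]].
Step i=5: Q has 5 at row 2, column 2; remove 6 from row 2 of P and reverse-bump: 6 enters row 1 and ejects 3. So w(5) = 3. P is now [[1, 6], [2], [7]].
Step i=4: Q has 4 at row 3, column 1; remove 7 from row 3 of P and reverse-bump: 7 enters row 2 and ejects 2; 2 enters row 1 and ejects 1. So w(4) = 1. P is now [[2, 6], [7]].
Step i=3: Q has 3 at row 2, column 1; remove 7 from row 2 of P and reverse-bump: 7 enters row 1 and ejects 6. So w(3) = 6. P is now [[2, 7]].
Step i=2: Q has 2 at row 1, column 2; remove that cell from P, ejecting 7. So w(2) = 7. P is now [[2]].
Step i=1: Q has 1 at row 1, column 1; remove that cell from P, ejecting 2. So w(1) = 2. P is now [].

So w = 2 7 6 1 3 5 4 8.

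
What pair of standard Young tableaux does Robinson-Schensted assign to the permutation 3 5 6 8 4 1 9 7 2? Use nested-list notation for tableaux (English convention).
P = [[1, 2, 6, 7, 9], [3, 4], [5, 8]], Q = [[1, 2, 3, 4, 7], [5, 8], [6, 9]]

Insert each entry of the permutation into P by Schensted row insertion, recording in Q the position of each new cell.

Insert 3: appended to row 1. P = [[3]], Q = [[1]].
Insert 5: appended to row 1. P = [[3, 5]], Q = [[1, 2]].
Insert 6: appended to row 1. P = [[3, 5, 6]], Q = [[1, 2, 3]].
Insert 8: appended to row 1. P = [[3, 5, 6, 8]], Q = [[1, 2, 3, 4]].
Insert 4: 4 bumps 5 from row 1; 5 starts row 2. P = [[3, 4, 6, 8], [5]], Q = [[1, 2, 3, 4], [5]].
Insert 1: 1 bumps 3 from row 1; 3 bumps 5 from row 2; 5 starts row 3. P = [[1, 4, 6, 8], [3], [5]], Q = [[1, 2, 3, 4], [5], [6]].
Insert 9: appended to row 1. P = [[1, 4, 6, 8, 9], [3], [5]], Q = [[1, 2, 3, 4, 7], [5], [6]].
Insert 7: 7 bumps 8 from row 1; 8 appends to row 2. P = [[1, 4, 6, 7, 9], [3, 8], [5]], Q = [[1, 2, 3, 4, 7], [5, 8], [6]].
Insert 2: 2 bumps 4 from row 1; 4 bumps 8 from row 2; 8 appends to row 3. P = [[1, 2, 6, 7, 9], [3, 4], [5, 8]], Q = [[1, 2, 3, 4, 7], [5, 8], [6, 9]].

So P = [[1, 2, 6, 7, 9], [3, 4], [5, 8]], Q = [[1, 2, 3, 4, 7], [5, 8], [6, 9]].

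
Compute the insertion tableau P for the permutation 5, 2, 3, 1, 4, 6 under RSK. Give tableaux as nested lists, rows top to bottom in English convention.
Insert 5: appended to row 1. P = [[5]].
Insert 2: 2 bumps 5 from row 1; 5 starts row 2. P = [[2], [5]].
Insert 3: appended to row 1. P = [[2, 3], [5]].
Insert 1: 1 bumps 2 from row 1; 2 bumps 5 from row 2; 5 starts row 3. P = [[1, 3], [2], [5]].
Insert 4: appended to row 1. P = [[1, 3, 4], [2], [5]].
Insert 6: appended to row 1. P = [[1, 3, 4, 6], [2], [5]].

So P = [[1, 3, 4, 6], [2], [5]].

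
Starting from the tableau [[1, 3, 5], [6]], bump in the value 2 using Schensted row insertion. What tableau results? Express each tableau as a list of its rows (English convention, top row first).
[[1, 2, 5], [3], [6]]

In row 1, 2 replaces 3 (the leftmost entry greater than 2); 3 is bumped to row 2. In row 2, 3 replaces 6 (the leftmost entry greater than 3); 6 is bumped to row 3. 6 starts a new row 3. The new tableau is [[1, 2, 5], [3], [6]].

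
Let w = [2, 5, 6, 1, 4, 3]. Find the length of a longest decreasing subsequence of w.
3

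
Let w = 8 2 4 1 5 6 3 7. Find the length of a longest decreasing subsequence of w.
3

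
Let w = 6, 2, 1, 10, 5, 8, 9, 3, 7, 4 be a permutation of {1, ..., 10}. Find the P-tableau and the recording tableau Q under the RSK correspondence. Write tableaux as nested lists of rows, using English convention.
Insert each entry of the permutation into P by Schensted row insertion, recording in Q the position of each new cell.

Insert 6: appended to row 1. P = [[6]].
Insert 2: 2 bumps 6 from row 1; 6 starts row 2. P = [[2], [6]].
Insert 1: 1 bumps 2 from row 1; 2 bumps 6 from row 2; 6 starts row 3. P = [[1], [2], [6]].
Insert 10: appended to row 1. P = [[1, 10], [2], [6]].
Insert 5: 5 bumps 10 from row 1; 10 appends to row 2. P = [[1, 5], [2, 10], [6]].
Insert 8: appended to row 1. P = [[1, 5, 8], [2, 10], [6]].
Insert 9: appended to row 1. P = [[1, 5, 8, 9], [2, 10], [6]].
Insert 3: 3 bumps 5 from row 1; 5 bumps 10 from row 2; 10 appends to row 3. P = [[1, 3, 8, 9], [2, 5], [6, 10]].
Insert 7: 7 bumps 8 from row 1; 8 appends to row 2. P = [[1, 3, 7, 9], [2, 5, 8], [6, 10]].
Insert 4: 4 bumps 7 from row 1; 7 bumps 8 from row 2; 8 bumps 10 from row 3; 10 starts row 4. P = [[1, 3, 4, 9], [2, 5, 7], [6, 8], [10]].

So P = [[1, 3, 4, 9], [2, 5, 7], [6, 8], [10]], Q = [[1, 4, 6, 7], [2, 5, 9], [3, 8], [10]].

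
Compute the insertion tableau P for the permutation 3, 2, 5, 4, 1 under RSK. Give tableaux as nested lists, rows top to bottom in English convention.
Insert 3: appended to row 1. P = [[3]].
Insert 2: 2 bumps 3 from row 1; 3 starts row 2. P = [[2], [3]].
Insert 5: appended to row 1. P = [[2, 5], [3]].
Insert 4: 4 bumps 5 from row 1; 5 appends to row 2. P = [[2, 4], [3, 5]].
Insert 1: 1 bumps 2 from row 1; 2 bumps 3 from row 2; 3 starts row 3. P = [[1, 4], [2, 5], [3]].

So P = [[1, 4], [2, 5], [3]].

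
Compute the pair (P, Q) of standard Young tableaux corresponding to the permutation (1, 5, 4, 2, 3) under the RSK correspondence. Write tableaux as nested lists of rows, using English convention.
P = [[1, 2, 3], [4], [5]], Q = [[1, 2, 5], [3], [4]]

Insert each entry of the permutation into P by Schensted row insertion, recording in Q the position of each new cell.

After inserting 1: P = [[1]].
After inserting 5: P = [[1, 5]].
After inserting 4: P = [[1, 4], [5]].
After inserting 2: P = [[1, 2], [4], [5]].
After inserting 3: P = [[1, 2, 3], [4], [5]].

So P = [[1, 2, 3], [4], [5]], Q = [[1, 2, 5], [3], [4]].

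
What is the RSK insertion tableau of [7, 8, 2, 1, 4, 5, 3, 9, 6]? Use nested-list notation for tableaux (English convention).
P = [[1, 3, 5, 6], [2, 4, 9], [7, 8]]

Insert 7: appended to row 1. P = [[7]].
Insert 8: appended to row 1. P = [[7, 8]].
Insert 2: 2 bumps 7 from row 1; 7 starts row 2. P = [[2, 8], [7]].
Insert 1: 1 bumps 2 from row 1; 2 bumps 7 from row 2; 7 starts row 3. P = [[1, 8], [2], [7]].
Insert 4: 4 bumps 8 from row 1; 8 appends to row 2. P = [[1, 4], [2, 8], [7]].
Insert 5: appended to row 1. P = [[1, 4, 5], [2, 8], [7]].
Insert 3: 3 bumps 4 from row 1; 4 bumps 8 from row 2; 8 appends to row 3. P = [[1, 3, 5], [2, 4], [7, 8]].
Insert 9: appended to row 1. P = [[1, 3, 5, 9], [2, 4], [7, 8]].
Insert 6: 6 bumps 9 from row 1; 9 appends to row 2. P = [[1, 3, 5, 6], [2, 4, 9], [7, 8]].

So P = [[1, 3, 5, 6], [2, 4, 9], [7, 8]].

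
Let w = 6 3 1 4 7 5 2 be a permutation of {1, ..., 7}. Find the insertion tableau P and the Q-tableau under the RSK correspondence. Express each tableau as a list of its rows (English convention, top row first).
Insert each entry of the permutation into P by Schensted row insertion, recording in Q the position of each new cell.

Insert 6: appended to row 1. P = [[6]], Q = [[1]].
Insert 3: 3 bumps 6 from row 1; 6 starts row 2. P = [[3], [6]], Q = [[1], [2]].
Insert 1: 1 bumps 3 from row 1; 3 bumps 6 from row 2; 6 starts row 3. P = [[1], [3], [6]], Q = [[1], [2], [3]].
Insert 4: appended to row 1. P = [[1, 4], [3], [6]], Q = [[1, 4], [2], [3]].
Insert 7: appended to row 1. P = [[1, 4, 7], [3], [6]], Q = [[1, 4, 5], [2], [3]].
Insert 5: 5 bumps 7 from row 1; 7 appends to row 2. P = [[1, 4, 5], [3, 7], [6]], Q = [[1, 4, 5], [2, 6], [3]].
Insert 2: 2 bumps 4 from row 1; 4 bumps 7 from row 2; 7 appends to row 3. P = [[1, 2, 5], [3, 4], [6, 7]], Q = [[1, 4, 5], [2, 6], [3, 7]].

So P = [[1, 2, 5], [3, 4], [6, 7]], Q = [[1, 4, 5], [2, 6], [3, 7]].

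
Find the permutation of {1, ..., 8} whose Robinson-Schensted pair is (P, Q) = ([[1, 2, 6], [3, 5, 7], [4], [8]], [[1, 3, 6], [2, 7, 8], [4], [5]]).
Reverse the RSK construction: for i from n down to 1, find the cell of Q containing i, remove the entry at that cell from P, and reverse-bump it up through P; the value ejected from row 1 is w(i).

Step i=8: Q has 8 at row 2, column 3; remove 7 from row 2 of P and reverse-bump: 7 enters row 1 and ejects 6. So w(8) = 6. P is now [[1, 2, 7], [3, 5], [4], [8]].
Step i=7: Q has 7 at row 2, column 2; remove 5 from row 2 of P and reverse-bump: 5 enters row 1 and ejects 2. So w(7) = 2. P is now [[1, 5, 7], [3], [4], [8]].
Step i=6: Q has 6 at row 1, column 3; remove that cell from P, ejecting 7. So w(6) = 7. P is now [[1, 5], [3], [4], [8]].
Step i=5: Q has 5 at row 4, column 1; remove 8 from row 4 of P and reverse-bump: 8 enters row 3 and ejects 4; 4 enters row 2 and ejects 3; 3 enters row 1 and ejects 1. So w(5) = 1. P is now [[3, 5], [4], [8]].
Step i=4: Q has 4 at row 3, column 1; remove 8 from row 3 of P and reverse-bump: 8 enters row 2 and ejects 4; 4 enters row 1 and ejects 3. So w(4) = 3. P is now [[4, 5], [8]].
Step i=3: Q has 3 at row 1, column 2; remove that cell from P, ejecting 5. So w(3) = 5. P is now [[4], [8]].
Step i=2: Q has 2 at row 2, column 1; remove 8 from row 2 of P and reverse-bump: 8 enters row 1 and ejects 4. So w(2) = 4. P is now [[8]].
Step i=1: Q has 1 at row 1, column 1; remove that cell from P, ejecting 8. So w(1) = 8. P is now [].

So w = 8 4 5 3 1 7 2 6.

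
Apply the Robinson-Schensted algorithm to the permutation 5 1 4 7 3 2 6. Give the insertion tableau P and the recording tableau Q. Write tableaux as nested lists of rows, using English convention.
Insert each entry of the permutation into P by Schensted row insertion, recording in Q the position of each new cell.

Insert 5: appended to row 1. P = [[5]], Q = [[1]].
Insert 1: 1 bumps 5 from row 1; 5 starts row 2. P = [[1], [5]], Q = [[1], [2]].
Insert 4: appended to row 1. P = [[1, 4], [5]], Q = [[1, 3], [2]].
Insert 7: appended to row 1. P = [[1, 4, 7], [5]], Q = [[1, 3, 4], [2]].
Insert 3: 3 bumps 4 from row 1; 4 bumps 5 from row 2; 5 starts row 3. P = [[1, 3, 7], [4], [5]], Q = [[1, 3, 4], [2], [5]].
Insert 2: 2 bumps 3 from row 1; 3 bumps 4 from row 2; 4 bumps 5 from row 3; 5 starts row 4. P = [[1, 2, 7], [3], [4], [5]], Q = [[1, 3, 4], [2], [5], [6]].
Insert 6: 6 bumps 7 from row 1; 7 appends to row 2. P = [[1, 2, 6], [3, 7], [4], [5]], Q = [[1, 3, 4], [2, 7], [5], [6]].

So P = [[1, 2, 6], [3, 7], [4], [5]], Q = [[1, 3, 4], [2, 7], [5], [6]].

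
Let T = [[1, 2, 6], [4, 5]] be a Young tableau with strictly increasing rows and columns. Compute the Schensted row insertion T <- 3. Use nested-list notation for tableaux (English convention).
In row 1, 3 replaces 6 (the leftmost entry greater than 3); 6 is bumped to row 2. 6 is appended to row 2. The new tableau is [[1, 2, 3], [4, 5, 6]].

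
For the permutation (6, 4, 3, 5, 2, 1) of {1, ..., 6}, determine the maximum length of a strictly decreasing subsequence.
5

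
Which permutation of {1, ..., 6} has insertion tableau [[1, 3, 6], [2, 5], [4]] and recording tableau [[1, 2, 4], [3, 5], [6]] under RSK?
Reverse the RSK construction: for i from n down to 1, find the cell of Q containing i, remove the entry at that cell from P, and reverse-bump it up through P; the value ejected from row 1 is w(i).

Step i=6: Q has 6 at row 3, column 1; remove 4 from row 3 of P and reverse-bump: 4 enters row 2 and ejects 2; 2 enters row 1 and ejects 1. So w(6) = 1. P is now [[2, 3, 6], [4, 5]].
Step i=5: Q has 5 at row 2, column 2; remove 5 from row 2 of P and reverse-bump: 5 enters row 1 and ejects 3. So w(5) = 3. P is now [[2, 5, 6], [4]].
Step i=4: Q has 4 at row 1, column 3; remove that cell from P, ejecting 6. So w(4) = 6. P is now [[2, 5], [4]].
Step i=3: Q has 3 at row 2, column 1; remove 4 from row 2 of P and reverse-bump: 4 enters row 1 and ejects 2. So w(3) = 2. P is now [[4, 5]].
Step i=2: Q has 2 at row 1, column 2; remove that cell from P, ejecting 5. So w(2) = 5. P is now [[4]].
Step i=1: Q has 1 at row 1, column 1; remove that cell from P, ejecting 4. So w(1) = 4. P is now [].

So w = 4 5 2 6 3 1.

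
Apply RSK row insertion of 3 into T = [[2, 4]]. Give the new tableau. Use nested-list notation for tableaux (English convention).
In row 1, 3 replaces 4 (the leftmost entry greater than 3); 4 is bumped to row 2. 4 starts a new row 2. The new tableau is [[2, 3], [4]].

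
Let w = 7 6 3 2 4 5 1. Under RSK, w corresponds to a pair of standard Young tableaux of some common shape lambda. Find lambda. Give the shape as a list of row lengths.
Row-insert each entry into an empty tableau.

After inserting 7: P = [[7]].
After inserting 6: P = [[6], [7]].
After inserting 3: P = [[3], [6], [7]].
After inserting 2: P = [[2], [3], [6], [7]].
After inserting 4: P = [[2, 4], [3], [6], [7]].
After inserting 5: P = [[2, 4, 5], [3], [6], [7]].
After inserting 1: P = [[1, 4, 5], [2], [3], [6], [7]].

The final insertion tableau P = [[1, 4, 5], [2], [3], [6], [7]] has shape [3, 1, 1, 1, 1].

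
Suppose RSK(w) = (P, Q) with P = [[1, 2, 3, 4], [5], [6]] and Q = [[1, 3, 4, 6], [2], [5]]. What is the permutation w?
Reverse RSK: for i = n, n-1, ..., 1, locate i in Q, remove the corresponding corner cell from P, and reverse-bump its entry up through P; the value ejected from row 1 is w(i).

So w = 6 1 2 5 3 4.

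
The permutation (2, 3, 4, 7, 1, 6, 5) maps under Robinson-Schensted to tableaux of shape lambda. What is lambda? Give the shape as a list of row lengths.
Row-insert each entry into an empty tableau.

After inserting 2: P = [[2]].
After inserting 3: P = [[2, 3]].
After inserting 4: P = [[2, 3, 4]].
After inserting 7: P = [[2, 3, 4, 7]].
After inserting 1: P = [[1, 3, 4, 7], [2]].
After inserting 6: P = [[1, 3, 4, 6], [2, 7]].
After inserting 5: P = [[1, 3, 4, 5], [2, 6], [7]].

The final insertion tableau P = [[1, 3, 4, 5], [2, 6], [7]] has shape [4, 2, 1].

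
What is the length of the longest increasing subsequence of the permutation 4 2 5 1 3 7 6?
3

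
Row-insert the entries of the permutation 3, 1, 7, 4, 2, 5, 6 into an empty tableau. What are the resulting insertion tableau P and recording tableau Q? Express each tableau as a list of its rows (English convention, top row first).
Insert each entry of the permutation into P by Schensted row insertion, recording in Q the position of each new cell.

After inserting 3: P = [[3]].
After inserting 1: P = [[1], [3]].
After inserting 7: P = [[1, 7], [3]].
After inserting 4: P = [[1, 4], [3, 7]].
After inserting 2: P = [[1, 2], [3, 4], [7]].
After inserting 5: P = [[1, 2, 5], [3, 4], [7]].
After inserting 6: P = [[1, 2, 5, 6], [3, 4], [7]].

So P = [[1, 2, 5, 6], [3, 4], [7]], Q = [[1, 3, 6, 7], [2, 4], [5]].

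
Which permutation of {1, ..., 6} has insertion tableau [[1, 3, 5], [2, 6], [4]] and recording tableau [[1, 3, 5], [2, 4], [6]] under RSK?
4 2 6 3 5 1

Reverse RSK: for i = n, n-1, ..., 1, locate i in Q, remove the corresponding corner cell from P, and reverse-bump its entry up through P; the value ejected from row 1 is w(i).

So w = 4 2 6 3 5 1.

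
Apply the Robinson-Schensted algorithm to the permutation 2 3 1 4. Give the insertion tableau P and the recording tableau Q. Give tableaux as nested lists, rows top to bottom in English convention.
Insert each entry of the permutation into P by Schensted row insertion, recording in Q the position of each new cell.

Insert 2: appended to row 1. P = [[2]].
Insert 3: appended to row 1. P = [[2, 3]].
Insert 1: 1 bumps 2 from row 1; 2 starts row 2. P = [[1, 3], [2]].
Insert 4: appended to row 1. P = [[1, 3, 4], [2]].

So P = [[1, 3, 4], [2]], Q = [[1, 2, 4], [3]].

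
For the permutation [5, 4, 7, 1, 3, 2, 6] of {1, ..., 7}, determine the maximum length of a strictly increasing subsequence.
3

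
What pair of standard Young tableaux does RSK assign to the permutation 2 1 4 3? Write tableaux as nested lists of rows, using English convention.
P = [[1, 3], [2, 4]], Q = [[1, 3], [2, 4]]

Insert each entry of the permutation into P by Schensted row insertion, recording in Q the position of each new cell.

After inserting 2: P = [[2]].
After inserting 1: P = [[1], [2]].
After inserting 4: P = [[1, 4], [2]].
After inserting 3: P = [[1, 3], [2, 4]].

So P = [[1, 3], [2, 4]], Q = [[1, 3], [2, 4]].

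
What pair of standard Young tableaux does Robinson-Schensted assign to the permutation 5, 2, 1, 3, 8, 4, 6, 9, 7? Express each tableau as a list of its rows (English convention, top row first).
Insert each entry of the permutation into P by Schensted row insertion, recording in Q the position of each new cell.

Insert 5: appended to row 1. P = [[5]].
Insert 2: 2 bumps 5 from row 1; 5 starts row 2. P = [[2], [5]].
Insert 1: 1 bumps 2 from row 1; 2 bumps 5 from row 2; 5 starts row 3. P = [[1], [2], [5]].
Insert 3: appended to row 1. P = [[1, 3], [2], [5]].
Insert 8: appended to row 1. P = [[1, 3, 8], [2], [5]].
Insert 4: 4 bumps 8 from row 1; 8 appends to row 2. P = [[1, 3, 4], [2, 8], [5]].
Insert 6: appended to row 1. P = [[1, 3, 4, 6], [2, 8], [5]].
Insert 9: appended to row 1. P = [[1, 3, 4, 6, 9], [2, 8], [5]].
Insert 7: 7 bumps 9 from row 1; 9 appends to row 2. P = [[1, 3, 4, 6, 7], [2, 8, 9], [5]].

So P = [[1, 3, 4, 6, 7], [2, 8, 9], [5]], Q = [[1, 4, 5, 7, 8], [2, 6, 9], [3]].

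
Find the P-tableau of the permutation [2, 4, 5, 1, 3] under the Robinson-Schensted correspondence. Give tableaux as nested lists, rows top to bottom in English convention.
P = [[1, 3, 5], [2, 4]]

Insert 2: appended to row 1. P = [[2]].
Insert 4: appended to row 1. P = [[2, 4]].
Insert 5: appended to row 1. P = [[2, 4, 5]].
Insert 1: 1 bumps 2 from row 1; 2 starts row 2. P = [[1, 4, 5], [2]].
Insert 3: 3 bumps 4 from row 1; 4 appends to row 2. P = [[1, 3, 5], [2, 4]].

So P = [[1, 3, 5], [2, 4]].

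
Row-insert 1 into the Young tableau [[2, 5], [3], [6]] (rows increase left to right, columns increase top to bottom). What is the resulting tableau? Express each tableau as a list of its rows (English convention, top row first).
In row 1, 1 replaces 2 (the leftmost entry greater than 1); 2 is bumped to row 2. In row 2, 2 replaces 3 (the leftmost entry greater than 2); 3 is bumped to row 3. In row 3, 3 replaces 6 (the leftmost entry greater than 3); 6 is bumped to row 4. 6 starts a new row 4. The new tableau is [[1, 5], [2], [3], [6]].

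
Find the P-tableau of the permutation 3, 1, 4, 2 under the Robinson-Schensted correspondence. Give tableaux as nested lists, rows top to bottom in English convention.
P = [[1, 2], [3, 4]]

Insert 3: appended to row 1. P = [[3]].
Insert 1: 1 bumps 3 from row 1; 3 starts row 2. P = [[1], [3]].
Insert 4: appended to row 1. P = [[1, 4], [3]].
Insert 2: 2 bumps 4 from row 1; 4 appends to row 2. P = [[1, 2], [3, 4]].

So P = [[1, 2], [3, 4]].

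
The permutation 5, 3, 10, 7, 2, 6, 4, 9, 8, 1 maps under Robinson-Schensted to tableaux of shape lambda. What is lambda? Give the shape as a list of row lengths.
[3, 3, 2, 1, 1]

RSK row insertion gives P = [[1, 4, 8], [2, 6, 9], [3, 7], [5], [10]], which has shape [3, 3, 2, 1, 1].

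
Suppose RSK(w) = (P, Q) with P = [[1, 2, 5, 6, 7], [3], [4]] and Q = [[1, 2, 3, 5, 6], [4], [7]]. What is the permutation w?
1 4 5 3 6 7 2

Reverse RSK: for i = n, n-1, ..., 1, locate i in Q, remove the corresponding corner cell from P, and reverse-bump its entry up through P; the value ejected from row 1 is w(i).

So w = 1 4 5 3 6 7 2.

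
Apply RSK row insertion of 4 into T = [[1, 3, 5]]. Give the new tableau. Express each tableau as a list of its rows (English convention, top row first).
In row 1, 4 replaces 5 (the leftmost entry greater than 4); 5 is bumped to row 2. 5 starts a new row 2. The new tableau is [[1, 3, 4], [5]].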